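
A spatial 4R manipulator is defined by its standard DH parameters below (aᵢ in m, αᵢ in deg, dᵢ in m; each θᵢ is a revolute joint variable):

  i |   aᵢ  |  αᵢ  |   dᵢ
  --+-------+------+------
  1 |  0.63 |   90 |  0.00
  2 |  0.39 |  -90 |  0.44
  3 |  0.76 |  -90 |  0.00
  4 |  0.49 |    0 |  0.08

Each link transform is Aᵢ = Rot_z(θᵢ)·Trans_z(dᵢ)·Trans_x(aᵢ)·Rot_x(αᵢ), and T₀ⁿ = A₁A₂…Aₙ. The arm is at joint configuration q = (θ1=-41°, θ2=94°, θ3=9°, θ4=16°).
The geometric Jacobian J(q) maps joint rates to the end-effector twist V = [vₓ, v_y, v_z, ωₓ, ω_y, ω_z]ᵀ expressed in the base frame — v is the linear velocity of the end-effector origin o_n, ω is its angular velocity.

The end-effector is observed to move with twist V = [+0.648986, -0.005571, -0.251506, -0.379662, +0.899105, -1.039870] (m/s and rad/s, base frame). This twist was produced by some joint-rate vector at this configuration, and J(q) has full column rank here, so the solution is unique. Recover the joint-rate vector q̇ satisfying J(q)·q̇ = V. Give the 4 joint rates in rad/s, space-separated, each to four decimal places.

o_n = [0.3828, -0.5559, 1.5989]
J₁: ẑ×o_n = [0.5559, 0.3828, -0.0000], ω = ẑ
J2: z=[-0.6561, -0.7547, 0.0000] o=[0.4755, -0.4133, 0.0000] → [-1.2067, 1.0490, 0.0236, -0.6561, -0.7547, 0.0000]
J3: z=[-0.7529, 0.6545, -0.0698] o=[0.1663, -0.7275, 0.3890] → [0.8038, 0.8957, -0.2709, -0.7529, 0.6545, -0.0698]
J4: z=[0.6562, 0.7383, -0.1561] o=[0.2047, -0.6035, 1.1379] → [0.3478, -0.3303, -0.1002, 0.6562, 0.7383, -0.1561]
q̇ = J⁺·V = [-0.9720, -0.3880, 0.8790, 0.0420]

-0.9720 -0.3880 0.8790 0.0420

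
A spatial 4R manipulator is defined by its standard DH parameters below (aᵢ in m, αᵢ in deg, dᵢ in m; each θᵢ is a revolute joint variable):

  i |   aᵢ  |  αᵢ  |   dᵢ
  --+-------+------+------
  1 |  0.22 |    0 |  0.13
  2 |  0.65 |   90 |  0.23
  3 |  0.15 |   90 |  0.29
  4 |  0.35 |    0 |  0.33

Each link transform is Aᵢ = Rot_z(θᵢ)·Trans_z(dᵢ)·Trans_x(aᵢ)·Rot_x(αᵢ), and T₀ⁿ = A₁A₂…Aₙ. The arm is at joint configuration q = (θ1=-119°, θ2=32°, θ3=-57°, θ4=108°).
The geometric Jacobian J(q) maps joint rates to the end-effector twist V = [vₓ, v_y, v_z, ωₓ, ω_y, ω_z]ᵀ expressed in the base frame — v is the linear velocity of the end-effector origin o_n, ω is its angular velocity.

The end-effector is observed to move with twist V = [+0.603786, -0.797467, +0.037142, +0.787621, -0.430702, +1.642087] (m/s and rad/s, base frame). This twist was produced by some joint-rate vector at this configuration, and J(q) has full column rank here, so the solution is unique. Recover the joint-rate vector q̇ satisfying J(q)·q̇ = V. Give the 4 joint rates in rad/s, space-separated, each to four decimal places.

0.4980 0.8380 -0.7640 -0.5620

o_n = [-0.7079, -0.6205, 0.1452]
J₁: ẑ×o_n = [0.6205, -0.7079, 0.0000], ω = ẑ
J2: z=[0.0000, 0.0000, 1.0000] o=[-0.1067, -0.1924, 0.1300] → [0.4281, -0.6013, 0.0000, 0.0000, 0.0000, 1.0000]
J3: z=[-0.9986, -0.0523, 0.0000] o=[-0.0726, -0.8415, 0.3600] → [0.0112, -0.2145, -0.2540, -0.9986, -0.0523, 0.0000]
J4: z=[-0.0439, 0.8375, -0.5446] o=[-0.3580, -0.9383, 0.2342] → [0.0985, 0.1867, 0.2792, -0.0439, 0.8375, -0.5446]
q̇ = J⁺·V = [0.4980, 0.8380, -0.7640, -0.5620]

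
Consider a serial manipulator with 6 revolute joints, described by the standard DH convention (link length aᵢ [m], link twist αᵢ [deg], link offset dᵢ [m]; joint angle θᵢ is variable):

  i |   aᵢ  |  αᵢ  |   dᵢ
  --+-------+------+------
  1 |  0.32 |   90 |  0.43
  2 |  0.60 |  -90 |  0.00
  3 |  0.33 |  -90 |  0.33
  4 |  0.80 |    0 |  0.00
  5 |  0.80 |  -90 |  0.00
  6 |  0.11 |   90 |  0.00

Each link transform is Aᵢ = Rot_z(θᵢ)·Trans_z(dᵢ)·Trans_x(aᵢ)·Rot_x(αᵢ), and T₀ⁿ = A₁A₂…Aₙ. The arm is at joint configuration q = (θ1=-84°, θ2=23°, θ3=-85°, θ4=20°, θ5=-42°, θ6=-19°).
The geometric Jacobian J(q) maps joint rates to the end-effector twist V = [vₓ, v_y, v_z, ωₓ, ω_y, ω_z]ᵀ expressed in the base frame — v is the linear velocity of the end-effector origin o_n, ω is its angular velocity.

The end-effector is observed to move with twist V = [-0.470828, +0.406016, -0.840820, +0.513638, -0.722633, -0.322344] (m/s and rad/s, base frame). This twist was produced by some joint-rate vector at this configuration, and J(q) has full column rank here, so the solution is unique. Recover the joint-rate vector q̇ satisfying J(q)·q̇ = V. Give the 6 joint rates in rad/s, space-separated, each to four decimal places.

-0.0580 -0.4280 -0.4320 -0.2790 0.8850 0.1220

o_n = [-1.8045, -1.0995, 1.1074]
J₁: ẑ×o_n = [1.0995, -1.8045, 0.0000], ω = ẑ
J2: z=[-0.9945, -0.1045, 0.0000] o=[0.0334, -0.3182, 0.4300] → [-0.0708, 0.6737, 0.5848, -0.9945, -0.1045, 0.0000]
J3: z=[-0.0408, 0.3886, 0.9205] o=[0.0912, -0.8675, 0.6644] → [0.3856, -1.7269, 0.7461, -0.0408, 0.3886, 0.9205]
J4: z=[0.1825, -0.9029, 0.3892] o=[-0.2465, -0.8000, 0.9794] → [0.0011, -0.6298, -1.4613, 0.1825, -0.9029, 0.3892]
J5: z=[0.1825, -0.9029, 0.3892] o=[-0.9738, -1.0446, 0.7532] → [-0.2984, -0.3880, -0.7600, 0.1825, -0.9029, 0.3892]
J6: z=[-0.3301, -0.4292, -0.8407] o=[-1.7147, -1.0645, 1.0543] → [-0.0522, 0.0930, -0.0270, -0.3301, -0.4292, -0.8407]
q̇ = J⁺·V = [-0.0580, -0.4280, -0.4320, -0.2790, 0.8850, 0.1220]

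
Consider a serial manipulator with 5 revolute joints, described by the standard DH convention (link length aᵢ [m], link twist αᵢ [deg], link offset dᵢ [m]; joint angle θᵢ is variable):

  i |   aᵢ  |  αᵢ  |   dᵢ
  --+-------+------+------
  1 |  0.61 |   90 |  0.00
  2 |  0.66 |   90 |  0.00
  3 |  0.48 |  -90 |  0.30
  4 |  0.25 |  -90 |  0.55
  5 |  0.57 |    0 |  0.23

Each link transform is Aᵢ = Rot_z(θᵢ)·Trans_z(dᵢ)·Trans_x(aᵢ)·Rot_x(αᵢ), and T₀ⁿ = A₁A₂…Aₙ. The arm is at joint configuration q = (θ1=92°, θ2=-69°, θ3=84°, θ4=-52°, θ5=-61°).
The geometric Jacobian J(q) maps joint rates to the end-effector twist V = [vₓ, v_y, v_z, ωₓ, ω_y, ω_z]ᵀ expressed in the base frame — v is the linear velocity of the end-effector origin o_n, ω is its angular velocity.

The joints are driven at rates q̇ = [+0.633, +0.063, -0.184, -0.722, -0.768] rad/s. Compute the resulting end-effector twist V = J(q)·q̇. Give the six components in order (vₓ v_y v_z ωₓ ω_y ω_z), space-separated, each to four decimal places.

o_n = [1.0897, 0.0127, 0.0558]
J₁: ẑ×o_n = [-0.0127, 1.0897, 0.0000], ω = ẑ
J2: z=[0.9994, 0.0349, 0.0000] o=[-0.0213, 0.6096, 0.0000] → [0.0019, -0.0558, -0.6354, 0.9994, 0.0349, 0.0000]
J3: z=[0.0326, -0.9330, -0.3584] o=[-0.0295, 0.8460, -0.6162] → [-0.9256, -0.4230, 1.0171, 0.0326, -0.9330, -0.3584]
J4: z=[0.1169, -0.3525, 0.9285] o=[0.4567, 0.6007, -0.7705] → [0.2547, 0.4911, 0.1544, 0.1169, -0.3525, 0.9285]
J5: z=[0.7621, 0.6313, 0.1437] o=[0.6802, 0.2341, -0.3455] → [0.2852, -0.2470, -0.4273, 0.7621, 0.6313, 0.1437]
V = J·q̇ = [-0.2405, 0.5992, -0.0105, -0.6128, -0.0564, -0.0818]

-0.2405 0.5992 -0.0105 -0.6128 -0.0564 -0.0818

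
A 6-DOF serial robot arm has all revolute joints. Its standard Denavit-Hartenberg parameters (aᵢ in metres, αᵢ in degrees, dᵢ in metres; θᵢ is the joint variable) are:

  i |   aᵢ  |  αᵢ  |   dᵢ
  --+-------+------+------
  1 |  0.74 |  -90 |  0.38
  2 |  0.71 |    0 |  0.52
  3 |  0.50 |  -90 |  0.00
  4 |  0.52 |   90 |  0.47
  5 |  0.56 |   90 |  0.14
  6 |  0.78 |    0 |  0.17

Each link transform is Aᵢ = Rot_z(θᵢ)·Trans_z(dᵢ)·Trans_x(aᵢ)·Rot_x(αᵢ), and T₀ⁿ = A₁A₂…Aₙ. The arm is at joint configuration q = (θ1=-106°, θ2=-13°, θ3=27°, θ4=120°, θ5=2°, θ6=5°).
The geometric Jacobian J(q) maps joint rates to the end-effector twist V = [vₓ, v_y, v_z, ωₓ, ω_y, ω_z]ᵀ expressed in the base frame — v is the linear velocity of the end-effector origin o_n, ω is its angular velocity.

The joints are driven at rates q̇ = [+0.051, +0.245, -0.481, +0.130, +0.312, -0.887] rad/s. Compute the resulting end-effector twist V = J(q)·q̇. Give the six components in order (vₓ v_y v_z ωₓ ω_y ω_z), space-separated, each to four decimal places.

o_n = [-1.4547, -0.7318, 0.2640]
J₁: ẑ×o_n = [0.7318, -1.4547, 0.0000], ω = ẑ
J2: z=[0.9613, -0.2756, 0.0000] o=[-0.2040, -0.7113, 0.3800] → [0.0320, 0.1115, -0.3644, 0.9613, -0.2756, 0.0000]
J3: z=[0.9613, -0.2756, 0.0000] o=[0.1052, -1.5197, 0.5397] → [0.0760, 0.2651, 0.3274, 0.9613, -0.2756, 0.0000]
J4: z=[0.0667, 0.2326, -0.9703] o=[-0.0285, -1.9860, 0.4188] → [1.1810, 1.3942, 0.4153, 0.0667, 0.2326, -0.9703]
J5: z=[-0.7122, -0.6699, -0.2095] o=[-0.3605, -1.5101, 0.0256] → [0.0034, 0.3990, -1.2874, -0.7122, -0.6699, -0.2095]
J6: z=[-0.0910, -0.2078, 0.9739] o=[-0.8500, -1.2047, 0.0450] → [-0.5061, -0.5690, -0.1687, -0.0910, -0.2078, 0.9739]
V = J·q̇ = [0.6121, 0.6361, -0.4448, -0.3597, 0.0706, -1.0044]

0.6121 0.6361 -0.4448 -0.3597 0.0706 -1.0044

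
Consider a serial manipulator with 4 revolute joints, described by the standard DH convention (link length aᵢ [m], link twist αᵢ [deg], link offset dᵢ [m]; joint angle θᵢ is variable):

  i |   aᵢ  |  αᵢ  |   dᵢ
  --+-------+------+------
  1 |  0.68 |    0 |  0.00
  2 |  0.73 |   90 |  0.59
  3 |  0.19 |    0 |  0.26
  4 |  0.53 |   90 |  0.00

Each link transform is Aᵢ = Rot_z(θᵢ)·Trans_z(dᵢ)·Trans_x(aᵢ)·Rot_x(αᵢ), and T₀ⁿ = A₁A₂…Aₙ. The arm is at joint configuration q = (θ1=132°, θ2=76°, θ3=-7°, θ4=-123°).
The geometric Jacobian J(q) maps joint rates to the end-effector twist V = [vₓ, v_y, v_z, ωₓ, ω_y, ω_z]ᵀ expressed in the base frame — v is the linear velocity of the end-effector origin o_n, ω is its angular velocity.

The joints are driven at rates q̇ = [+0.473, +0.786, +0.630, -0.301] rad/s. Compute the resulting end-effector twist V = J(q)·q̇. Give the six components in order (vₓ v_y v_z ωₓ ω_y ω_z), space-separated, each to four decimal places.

o_n = [-1.0873, 0.4636, 0.1608]
J₁: ẑ×o_n = [-0.4636, -1.0873, 0.0000], ω = ẑ
J2: z=[0.0000, 0.0000, 1.0000] o=[-0.4550, 0.5053, 0.0000] → [0.0417, -0.6323, 0.0000, 0.0000, 0.0000, 1.0000]
J3: z=[-0.4695, 0.8829, 0.0000] o=[-1.0996, 0.1626, 0.5900] → [-0.3789, -0.2015, -0.1521, -0.4695, 0.8829, 0.0000]
J4: z=[-0.4695, 0.8829, 0.0000] o=[-1.3881, 0.3037, 0.5668] → [-0.3585, -0.1906, -0.3407, -0.4695, 0.8829, 0.0000]
V = J·q̇ = [-0.3173, -1.0809, 0.0067, -0.1545, 0.2905, 1.2590]

-0.3173 -1.0809 0.0067 -0.1545 0.2905 1.2590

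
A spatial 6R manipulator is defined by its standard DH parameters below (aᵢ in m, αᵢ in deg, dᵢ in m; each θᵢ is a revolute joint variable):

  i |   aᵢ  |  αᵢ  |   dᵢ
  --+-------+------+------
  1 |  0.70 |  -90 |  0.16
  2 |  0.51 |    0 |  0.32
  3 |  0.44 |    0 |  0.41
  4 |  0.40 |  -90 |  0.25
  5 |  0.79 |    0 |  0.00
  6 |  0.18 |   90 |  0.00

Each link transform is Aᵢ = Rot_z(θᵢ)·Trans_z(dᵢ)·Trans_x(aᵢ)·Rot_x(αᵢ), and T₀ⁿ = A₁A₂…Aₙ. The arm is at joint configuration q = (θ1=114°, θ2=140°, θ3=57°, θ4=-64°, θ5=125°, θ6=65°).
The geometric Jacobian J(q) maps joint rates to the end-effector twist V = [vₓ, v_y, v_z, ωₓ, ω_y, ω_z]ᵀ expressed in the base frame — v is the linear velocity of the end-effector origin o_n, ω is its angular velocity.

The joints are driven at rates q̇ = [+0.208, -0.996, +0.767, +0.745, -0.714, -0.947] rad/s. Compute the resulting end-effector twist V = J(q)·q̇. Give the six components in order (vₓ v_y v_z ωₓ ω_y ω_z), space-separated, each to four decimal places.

0.5443 0.2736 -0.8665 -0.9655 0.8999 -0.9248

o_n = [-0.3512, -0.1064, 0.1293]
J₁: ẑ×o_n = [0.1064, -0.3512, 0.0000], ω = ẑ
J2: z=[-0.9135, -0.4067, 0.0000] o=[-0.2847, 0.6395, 0.1600] → [0.0125, -0.0280, 0.6543, -0.9135, -0.4067, 0.0000]
J3: z=[-0.9135, -0.4067, 0.0000] o=[-0.4181, 0.1524, -0.1678] → [-0.1209, 0.2715, 0.2636, -0.9135, -0.4067, 0.0000]
J4: z=[-0.9135, -0.4067, 0.0000] o=[-0.6216, -0.3987, -0.0392] → [-0.0685, 0.1539, -0.1571, -0.9135, -0.4067, 0.0000]
J5: z=[0.2975, -0.6681, 0.6820] o=[-0.7390, -0.7496, -0.3317] → [-0.7467, 0.1273, 0.4504, 0.2975, -0.6681, 0.6820]
J6: z=[0.2975, -0.6681, 0.6820] o=[-0.2735, -0.2041, -0.0003] → [-0.1533, -0.0916, -0.0229, 0.2975, -0.6681, 0.6820]
V = J·q̇ = [0.5443, 0.2736, -0.8665, -0.9655, 0.8999, -0.9248]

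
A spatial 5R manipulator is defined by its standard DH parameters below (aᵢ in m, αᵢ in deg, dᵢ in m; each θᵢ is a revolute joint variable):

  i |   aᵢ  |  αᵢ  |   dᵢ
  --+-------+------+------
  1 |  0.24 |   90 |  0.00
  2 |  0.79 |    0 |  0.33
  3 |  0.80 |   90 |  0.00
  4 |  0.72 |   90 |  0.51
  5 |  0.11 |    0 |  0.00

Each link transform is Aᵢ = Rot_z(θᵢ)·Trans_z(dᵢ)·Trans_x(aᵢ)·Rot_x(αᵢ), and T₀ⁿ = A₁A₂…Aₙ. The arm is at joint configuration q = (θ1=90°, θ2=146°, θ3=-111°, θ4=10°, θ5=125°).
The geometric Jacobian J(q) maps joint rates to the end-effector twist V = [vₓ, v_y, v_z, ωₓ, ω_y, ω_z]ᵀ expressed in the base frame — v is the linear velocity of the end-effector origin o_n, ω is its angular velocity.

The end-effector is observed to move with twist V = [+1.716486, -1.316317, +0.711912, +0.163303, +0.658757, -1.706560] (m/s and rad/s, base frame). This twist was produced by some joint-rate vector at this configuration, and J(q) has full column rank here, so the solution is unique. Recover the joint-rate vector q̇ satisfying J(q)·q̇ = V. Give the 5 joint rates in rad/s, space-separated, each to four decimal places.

o_n = [0.4441, 1.1145, 0.7801]
J₁: ẑ×o_n = [-1.1145, 0.4441, 0.0000], ω = ẑ
J2: z=[1.0000, -0.0000, 0.0000] o=[0.0000, 0.2400, 0.0000] → [-0.0000, -0.7801, 0.8745, 1.0000, -0.0000, 0.0000]
J3: z=[1.0000, -0.0000, 0.0000] o=[0.3300, -0.4149, 0.4418] → [-0.0000, -0.3383, 1.5295, 1.0000, -0.0000, 0.0000]
J4: z=[0.0000, 0.5736, -0.8192] o=[0.3300, 0.2404, 0.9006] → [0.6469, -0.0934, -0.0654, 0.0000, 0.5736, -0.8192]
J5: z=[-0.9848, 0.1422, 0.0996] o=[0.4550, 1.1137, 0.8896] → [-0.0156, -0.1089, 0.0008, -0.9848, 0.1422, 0.0996]
q̇ = J⁺·V = [-0.9910, 0.9100, -0.0140, 0.9640, 0.7440]

-0.9910 0.9100 -0.0140 0.9640 0.7440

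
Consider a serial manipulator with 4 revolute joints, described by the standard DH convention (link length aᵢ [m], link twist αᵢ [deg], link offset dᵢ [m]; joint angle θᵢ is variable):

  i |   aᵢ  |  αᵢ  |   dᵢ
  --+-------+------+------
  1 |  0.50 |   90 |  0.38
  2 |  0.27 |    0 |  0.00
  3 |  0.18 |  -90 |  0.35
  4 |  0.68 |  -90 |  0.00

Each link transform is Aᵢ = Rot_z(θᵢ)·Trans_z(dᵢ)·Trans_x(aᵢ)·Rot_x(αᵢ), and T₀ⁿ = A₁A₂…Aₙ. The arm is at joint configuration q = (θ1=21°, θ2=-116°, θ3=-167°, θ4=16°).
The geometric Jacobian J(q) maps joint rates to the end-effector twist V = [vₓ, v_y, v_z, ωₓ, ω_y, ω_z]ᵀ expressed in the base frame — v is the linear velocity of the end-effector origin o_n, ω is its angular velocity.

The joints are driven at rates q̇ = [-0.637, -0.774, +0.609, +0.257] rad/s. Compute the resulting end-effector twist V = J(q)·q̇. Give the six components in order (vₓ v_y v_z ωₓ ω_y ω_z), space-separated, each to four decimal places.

o_n = [0.5896, 0.0522, 0.9496]
J₁: ẑ×o_n = [-0.0522, 0.5896, 0.0000], ω = ẑ
J2: z=[0.3584, -0.9336, 0.0000] o=[0.4668, 0.1792, 0.3800] → [-0.5318, -0.2041, 0.0692, 0.3584, -0.9336, 0.0000]
J3: z=[0.3584, -0.9336, 0.0000] o=[0.3563, 0.1368, 0.1373] → [-0.7583, -0.2911, 0.1875, 0.3584, -0.9336, 0.0000]
J4: z=[-0.9097, -0.3492, 0.2250] o=[0.5195, -0.1755, 0.3127] → [-0.2736, 0.5951, -0.1826, -0.9097, -0.3492, 0.2250]
V = J·q̇ = [-0.0873, -0.2419, 0.0137, -0.2929, 0.0643, -0.5792]

-0.0873 -0.2419 0.0137 -0.2929 0.0643 -0.5792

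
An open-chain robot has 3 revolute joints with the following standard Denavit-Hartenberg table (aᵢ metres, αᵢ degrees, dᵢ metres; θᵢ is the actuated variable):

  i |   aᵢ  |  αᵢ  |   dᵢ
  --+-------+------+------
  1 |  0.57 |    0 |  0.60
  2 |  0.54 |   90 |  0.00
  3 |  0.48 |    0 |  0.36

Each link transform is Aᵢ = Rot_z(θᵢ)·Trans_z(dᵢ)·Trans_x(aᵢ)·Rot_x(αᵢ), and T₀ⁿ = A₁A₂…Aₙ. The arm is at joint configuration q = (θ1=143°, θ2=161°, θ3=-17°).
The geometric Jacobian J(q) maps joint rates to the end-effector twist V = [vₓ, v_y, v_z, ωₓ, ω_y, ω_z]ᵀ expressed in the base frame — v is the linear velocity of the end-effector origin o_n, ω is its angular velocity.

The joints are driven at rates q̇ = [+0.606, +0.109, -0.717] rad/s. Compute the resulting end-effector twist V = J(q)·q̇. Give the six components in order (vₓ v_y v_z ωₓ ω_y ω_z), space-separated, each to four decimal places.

0.4720 -0.0064 -0.3291 0.5944 0.4009 0.7150

o_n = [-0.1950, -0.6865, 0.4597]
J₁: ẑ×o_n = [0.6865, -0.1950, 0.0000], ω = ẑ
J2: z=[0.0000, 0.0000, 1.0000] o=[-0.4552, 0.3430, 0.6000] → [1.0295, 0.2602, -0.0000, 0.0000, 0.0000, 1.0000]
J3: z=[-0.8290, -0.5592, 0.0000] o=[-0.1533, -0.1046, 0.6000] → [0.0785, -0.1163, 0.4590, -0.8290, -0.5592, 0.0000]
V = J·q̇ = [0.4720, -0.0064, -0.3291, 0.5944, 0.4009, 0.7150]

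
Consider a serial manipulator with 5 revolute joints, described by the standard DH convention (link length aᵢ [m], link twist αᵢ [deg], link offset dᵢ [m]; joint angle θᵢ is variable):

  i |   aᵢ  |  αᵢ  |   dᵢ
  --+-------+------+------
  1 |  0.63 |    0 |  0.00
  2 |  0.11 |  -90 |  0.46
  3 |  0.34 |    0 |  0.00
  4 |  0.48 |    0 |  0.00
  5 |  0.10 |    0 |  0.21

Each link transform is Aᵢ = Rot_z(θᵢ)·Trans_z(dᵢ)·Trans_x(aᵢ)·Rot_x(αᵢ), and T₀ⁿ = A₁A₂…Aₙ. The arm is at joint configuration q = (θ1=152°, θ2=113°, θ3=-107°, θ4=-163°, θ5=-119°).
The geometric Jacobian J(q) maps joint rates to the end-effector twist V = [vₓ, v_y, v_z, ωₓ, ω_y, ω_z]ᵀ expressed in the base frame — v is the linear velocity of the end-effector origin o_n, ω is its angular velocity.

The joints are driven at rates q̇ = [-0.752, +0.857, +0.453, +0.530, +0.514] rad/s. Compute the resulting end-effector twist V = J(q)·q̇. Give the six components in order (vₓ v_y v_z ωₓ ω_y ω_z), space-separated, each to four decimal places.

0.2566 0.6904 -0.0859 1.4913 -0.1305 0.1050

o_n = [-0.3556, 0.1798, 0.3536]
J₁: ẑ×o_n = [-0.1798, -0.3556, 0.0000], ω = ẑ
J2: z=[0.0000, 0.0000, 1.0000] o=[-0.5563, 0.2958, 0.0000] → [0.1160, 0.2007, -0.0000, 0.0000, 0.0000, 1.0000]
J3: z=[0.9962, -0.0872, 0.0000] o=[-0.5658, 0.1862, 0.4600] → [0.0093, 0.1060, 0.0119, 0.9962, -0.0872, 0.0000]
J4: z=[0.9962, -0.0872, 0.0000] o=[-0.5572, 0.2852, 0.7851] → [0.0376, 0.4299, -0.0875, 0.9962, -0.0872, 0.0000]
J5: z=[0.9962, -0.0872, 0.0000] o=[-0.5572, 0.2852, 0.3051] → [-0.0042, -0.0483, -0.0875, 0.9962, -0.0872, 0.0000]
V = J·q̇ = [0.2566, 0.6904, -0.0859, 1.4913, -0.1305, 0.1050]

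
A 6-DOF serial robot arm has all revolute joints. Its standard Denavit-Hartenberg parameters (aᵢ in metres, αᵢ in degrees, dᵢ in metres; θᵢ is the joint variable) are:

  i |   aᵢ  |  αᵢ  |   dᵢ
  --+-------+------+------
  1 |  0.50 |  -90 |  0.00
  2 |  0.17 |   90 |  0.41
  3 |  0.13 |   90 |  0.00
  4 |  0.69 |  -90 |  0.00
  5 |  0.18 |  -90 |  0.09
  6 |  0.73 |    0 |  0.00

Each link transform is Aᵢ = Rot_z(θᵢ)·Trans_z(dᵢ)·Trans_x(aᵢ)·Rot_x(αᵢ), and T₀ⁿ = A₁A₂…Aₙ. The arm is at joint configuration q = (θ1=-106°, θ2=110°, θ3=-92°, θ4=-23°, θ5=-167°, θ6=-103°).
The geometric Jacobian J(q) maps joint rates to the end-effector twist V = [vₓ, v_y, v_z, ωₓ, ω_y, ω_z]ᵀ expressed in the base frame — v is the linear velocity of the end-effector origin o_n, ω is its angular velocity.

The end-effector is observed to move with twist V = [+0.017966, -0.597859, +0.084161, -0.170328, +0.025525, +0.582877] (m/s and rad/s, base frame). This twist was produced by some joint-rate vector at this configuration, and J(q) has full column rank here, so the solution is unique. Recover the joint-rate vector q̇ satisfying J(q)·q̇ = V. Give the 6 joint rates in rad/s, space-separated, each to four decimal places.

-0.2490 -0.1680 -0.2180 0.5910 -0.0300 0.2030

o_n = [-0.8764, -0.6862, -0.2836]
J₁: ẑ×o_n = [0.6862, -0.8764, 0.0000], ω = ẑ
J2: z=[0.9613, -0.2756, 0.0000] o=[-0.1378, -0.4806, 0.0000] → [0.0782, 0.2726, -0.4012, 0.9613, -0.2756, 0.0000]
J3: z=[-0.2590, -0.9033, -0.3420] o=[0.2723, -0.5378, -0.1597] → [0.0611, 0.3608, -0.9992, -0.2590, -0.9033, -0.3420]
J4: z=[-0.0607, -0.3382, 0.9391] o=[0.1470, -0.5034, -0.1555] → [0.2150, -0.9689, -0.3350, -0.0607, -0.3382, 0.9391]
J5: z=[-0.6151, -0.7283, -0.3020] o=[-0.3954, -0.0922, -0.0424] → [-0.0037, -0.0031, 0.0150, -0.6151, -0.7283, -0.3020]
J6: z=[-0.2360, -0.1955, 0.9519] o=[-0.3154, -0.2760, -0.0603] → [0.4341, -0.5867, -0.0129, -0.2360, -0.1955, 0.9519]
q̇ = J⁺·V = [-0.2490, -0.1680, -0.2180, 0.5910, -0.0300, 0.2030]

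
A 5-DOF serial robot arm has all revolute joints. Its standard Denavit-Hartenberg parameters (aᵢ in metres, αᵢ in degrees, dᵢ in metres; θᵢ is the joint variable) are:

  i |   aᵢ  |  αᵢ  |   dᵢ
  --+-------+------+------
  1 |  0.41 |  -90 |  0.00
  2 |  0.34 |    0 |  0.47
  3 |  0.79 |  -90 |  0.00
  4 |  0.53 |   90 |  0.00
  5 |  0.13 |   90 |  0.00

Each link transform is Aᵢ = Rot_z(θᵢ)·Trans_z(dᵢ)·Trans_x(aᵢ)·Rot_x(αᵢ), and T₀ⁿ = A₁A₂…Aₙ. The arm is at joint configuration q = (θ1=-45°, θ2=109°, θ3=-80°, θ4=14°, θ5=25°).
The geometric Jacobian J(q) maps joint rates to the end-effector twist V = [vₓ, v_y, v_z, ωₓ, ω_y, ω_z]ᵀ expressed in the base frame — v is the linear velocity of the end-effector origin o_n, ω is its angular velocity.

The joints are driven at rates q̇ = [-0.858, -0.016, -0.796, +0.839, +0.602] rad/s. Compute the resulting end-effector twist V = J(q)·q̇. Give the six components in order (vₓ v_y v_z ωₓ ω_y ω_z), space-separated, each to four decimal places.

-0.7947 -1.7761 1.0013 -0.3587 0.0364 -1.6624

o_n = [1.2916, -0.8486, -1.0573]
J₁: ẑ×o_n = [0.8486, 1.2916, -0.0000], ω = ẑ
J2: z=[0.7071, 0.7071, 0.0000] o=[0.2899, -0.2899, 0.0000] → [-0.7476, 0.7476, -1.1034, 0.7071, 0.7071, 0.0000]
J3: z=[0.7071, 0.7071, 0.0000] o=[0.5440, 0.1207, -0.3215] → [-0.5203, 0.5203, -1.2141, 0.7071, 0.7071, 0.0000]
J4: z=[-0.3428, 0.3428, -0.8746] o=[1.0326, -0.3679, -0.7045] → [-0.5414, -0.3475, 0.0760, -0.3428, 0.3428, -0.8746]
J5: z=[0.8357, 0.5365, -0.1173] o=[1.2599, -0.7766, -0.9538] → [-0.0640, 0.0828, -0.0772, 0.8357, 0.5365, -0.1173]
V = J·q̇ = [-0.7947, -1.7761, 1.0013, -0.3587, 0.0364, -1.6624]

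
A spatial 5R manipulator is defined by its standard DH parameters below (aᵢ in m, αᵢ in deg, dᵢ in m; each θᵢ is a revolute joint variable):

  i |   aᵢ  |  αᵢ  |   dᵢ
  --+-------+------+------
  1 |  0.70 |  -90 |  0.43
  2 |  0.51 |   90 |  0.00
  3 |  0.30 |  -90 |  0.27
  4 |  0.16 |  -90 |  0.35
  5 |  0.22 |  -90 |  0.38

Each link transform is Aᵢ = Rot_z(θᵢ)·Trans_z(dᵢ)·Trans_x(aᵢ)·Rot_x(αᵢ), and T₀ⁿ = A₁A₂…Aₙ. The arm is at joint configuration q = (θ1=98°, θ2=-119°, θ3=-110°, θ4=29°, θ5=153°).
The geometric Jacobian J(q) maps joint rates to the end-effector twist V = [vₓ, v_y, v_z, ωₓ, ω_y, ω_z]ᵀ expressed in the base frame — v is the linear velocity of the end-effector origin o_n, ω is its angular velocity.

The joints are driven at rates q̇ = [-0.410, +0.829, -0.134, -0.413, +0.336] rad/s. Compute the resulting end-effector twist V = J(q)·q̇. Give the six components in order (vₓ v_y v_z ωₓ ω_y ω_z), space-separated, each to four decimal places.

0.2287 0.5682 0.2953 -1.1869 0.3738 -0.4933

o_n = [0.1086, 0.4111, 1.0782]
J₁: ẑ×o_n = [-0.4111, 0.1086, 0.0000], ω = ẑ
J2: z=[-0.9903, -0.1392, 0.0000] o=[-0.0974, 0.6932, 0.4300] → [-0.0902, 0.6419, 0.3080, -0.9903, -0.1392, 0.0000]
J3: z=[0.1217, -0.8661, -0.4848] o=[-0.0630, 0.4483, 0.8761] → [-0.1931, -0.1078, 0.1441, 0.1217, -0.8661, -0.4848]
J4: z=[0.4021, -0.4035, 0.8219] o=[0.2421, 0.3030, 0.6554] → [-0.2595, -0.2797, -0.0104, 0.4021, -0.4035, 0.8219]
J5: z=[-0.5464, 0.6145, 0.5690] o=[0.5004, 0.2702, 0.9388] → [0.0054, -0.1468, 0.1638, -0.5464, 0.6145, 0.5690]
V = J·q̇ = [0.2287, 0.5682, 0.2953, -1.1869, 0.3738, -0.4933]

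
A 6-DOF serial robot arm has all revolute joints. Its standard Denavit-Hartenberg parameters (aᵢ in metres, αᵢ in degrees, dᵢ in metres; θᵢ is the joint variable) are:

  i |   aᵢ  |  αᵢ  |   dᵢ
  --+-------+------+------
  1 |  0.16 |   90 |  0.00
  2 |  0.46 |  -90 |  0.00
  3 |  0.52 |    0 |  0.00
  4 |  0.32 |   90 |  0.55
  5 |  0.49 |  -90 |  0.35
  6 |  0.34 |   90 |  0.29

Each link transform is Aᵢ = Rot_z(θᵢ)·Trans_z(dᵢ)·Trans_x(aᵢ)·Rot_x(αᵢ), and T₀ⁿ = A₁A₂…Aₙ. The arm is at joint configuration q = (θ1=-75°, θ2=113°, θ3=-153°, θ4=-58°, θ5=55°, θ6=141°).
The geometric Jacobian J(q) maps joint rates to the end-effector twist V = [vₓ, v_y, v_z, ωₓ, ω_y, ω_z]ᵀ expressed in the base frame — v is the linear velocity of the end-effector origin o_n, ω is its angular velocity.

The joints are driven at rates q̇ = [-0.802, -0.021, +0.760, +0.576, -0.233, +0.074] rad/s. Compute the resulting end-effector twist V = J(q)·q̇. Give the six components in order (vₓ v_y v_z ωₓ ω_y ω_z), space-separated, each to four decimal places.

o_n = [-0.1717, 0.6008, -0.4580]
J₁: ẑ×o_n = [-0.6008, -0.1717, 0.0000], ω = ẑ
J2: z=[-0.9659, -0.2588, 0.0000] o=[0.0414, -0.1545, 0.0000] → [0.1185, -0.4423, -0.7847, -0.9659, -0.2588, 0.0000]
J3: z=[-0.2382, 0.8891, -0.3907] o=[-0.0051, 0.0191, 0.4234] → [-0.5564, -0.1449, 0.0095, -0.2382, 0.8891, -0.3907]
J4: z=[-0.2382, 0.8891, -0.3907] o=[-0.1863, -0.2169, -0.0031] → [-0.0850, -0.1141, -0.2078, -0.2382, 0.8891, -0.3907]
J5: z=[0.7759, 0.4162, 0.4741] o=[-0.1304, 0.2113, -0.4704] → [-0.1795, -0.0293, 0.3194, 0.7759, 0.4162, 0.4741]
J6: z=[-0.6152, 0.6658, 0.4222] o=[0.2097, 0.6604, -0.6831] → [0.1751, -0.0225, 0.2906, -0.6152, 0.6658, 0.4222]
V = J·q̇ = [0.0623, -0.0237, -0.1489, -0.5243, 1.1456, -1.4032]

0.0623 -0.0237 -0.1489 -0.5243 1.1456 -1.4032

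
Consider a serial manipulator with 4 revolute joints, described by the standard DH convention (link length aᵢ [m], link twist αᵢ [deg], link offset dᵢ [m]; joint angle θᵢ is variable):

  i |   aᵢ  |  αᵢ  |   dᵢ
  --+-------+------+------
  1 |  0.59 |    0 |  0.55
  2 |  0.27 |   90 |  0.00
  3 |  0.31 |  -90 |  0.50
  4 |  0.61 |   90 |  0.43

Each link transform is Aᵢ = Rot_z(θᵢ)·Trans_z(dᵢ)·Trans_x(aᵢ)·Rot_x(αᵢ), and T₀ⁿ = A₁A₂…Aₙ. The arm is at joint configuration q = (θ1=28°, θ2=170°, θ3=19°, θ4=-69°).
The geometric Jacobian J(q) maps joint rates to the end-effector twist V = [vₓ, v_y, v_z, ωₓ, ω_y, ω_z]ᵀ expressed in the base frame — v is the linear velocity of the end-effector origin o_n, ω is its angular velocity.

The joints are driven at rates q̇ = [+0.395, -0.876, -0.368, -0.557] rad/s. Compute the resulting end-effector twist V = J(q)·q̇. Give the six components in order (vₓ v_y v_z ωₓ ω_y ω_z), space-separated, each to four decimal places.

o_n = [-0.4085, 1.0995, 1.1287]
J₁: ẑ×o_n = [-1.0995, -0.4085, 0.0000], ω = ẑ
J2: z=[0.0000, 0.0000, 1.0000] o=[0.5209, 0.2770, 0.5500] → [-0.8225, -0.9295, 0.0000, 0.0000, 0.0000, 1.0000]
J3: z=[-0.3090, 0.9511, 0.0000] o=[0.2642, 0.1936, 0.5500] → [0.5503, 0.1788, 0.3598, -0.3090, 0.9511, 0.0000]
J4: z=[0.3096, 0.1006, 0.9455] o=[-0.1691, 0.5785, 0.6509] → [-0.4446, -0.3743, 0.1854, 0.3096, 0.1006, 0.9455]
V = J·q̇ = [0.3313, 0.7955, -0.2357, -0.0587, -0.4060, -1.0077]

0.3313 0.7955 -0.2357 -0.0587 -0.4060 -1.0077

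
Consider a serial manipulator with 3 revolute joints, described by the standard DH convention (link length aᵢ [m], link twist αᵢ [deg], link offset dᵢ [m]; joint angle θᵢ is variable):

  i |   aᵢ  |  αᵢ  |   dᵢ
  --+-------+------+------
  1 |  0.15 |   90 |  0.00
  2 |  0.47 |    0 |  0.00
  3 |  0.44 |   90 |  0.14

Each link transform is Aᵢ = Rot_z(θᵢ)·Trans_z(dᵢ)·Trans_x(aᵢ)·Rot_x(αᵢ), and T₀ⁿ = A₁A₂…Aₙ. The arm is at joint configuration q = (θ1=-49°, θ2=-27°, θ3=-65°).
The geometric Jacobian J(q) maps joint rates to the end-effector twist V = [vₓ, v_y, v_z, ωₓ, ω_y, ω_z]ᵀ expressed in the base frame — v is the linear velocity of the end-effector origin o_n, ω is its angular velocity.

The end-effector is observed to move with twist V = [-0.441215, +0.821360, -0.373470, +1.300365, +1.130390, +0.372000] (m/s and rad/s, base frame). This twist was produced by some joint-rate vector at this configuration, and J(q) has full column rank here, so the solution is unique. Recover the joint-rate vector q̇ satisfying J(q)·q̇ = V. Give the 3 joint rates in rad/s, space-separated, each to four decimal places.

0.3720 -0.9550 -0.7680

o_n = [0.2574, -0.5095, -0.6531]
J₁: ẑ×o_n = [0.5095, 0.2574, -0.0000], ω = ẑ
J2: z=[-0.7547, -0.6561, 0.0000] o=[0.0984, -0.1132, 0.0000] → [0.4285, -0.4929, 0.4034, -0.7547, -0.6561, 0.0000]
J3: z=[-0.7547, -0.6561, 0.0000] o=[0.3731, -0.4293, -0.2134] → [0.2885, -0.3319, -0.0154, -0.7547, -0.6561, 0.0000]
q̇ = J⁺·V = [0.3720, -0.9550, -0.7680]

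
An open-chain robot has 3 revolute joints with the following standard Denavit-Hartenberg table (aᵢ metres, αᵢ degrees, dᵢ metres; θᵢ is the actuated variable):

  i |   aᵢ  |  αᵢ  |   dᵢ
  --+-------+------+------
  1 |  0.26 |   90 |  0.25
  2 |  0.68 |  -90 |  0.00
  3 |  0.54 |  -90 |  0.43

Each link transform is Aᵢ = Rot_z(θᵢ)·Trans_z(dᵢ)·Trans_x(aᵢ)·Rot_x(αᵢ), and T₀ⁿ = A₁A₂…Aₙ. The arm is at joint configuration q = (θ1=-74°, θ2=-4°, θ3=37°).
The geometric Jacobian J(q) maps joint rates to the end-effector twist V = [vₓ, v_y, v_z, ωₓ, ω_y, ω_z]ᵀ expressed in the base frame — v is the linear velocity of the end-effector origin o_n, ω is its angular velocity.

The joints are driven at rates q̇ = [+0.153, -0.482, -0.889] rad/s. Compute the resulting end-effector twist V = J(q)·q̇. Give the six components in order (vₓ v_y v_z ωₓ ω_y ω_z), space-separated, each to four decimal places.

-0.0504 -0.4388 -0.5689 0.4462 0.1925 -0.7338

o_n = [0.6979, -1.2548, 0.6014]
J₁: ẑ×o_n = [1.2548, 0.6979, -0.0000], ω = ẑ
J2: z=[-0.9613, -0.2756, 0.0000] o=[0.0717, -0.2499, 0.2500] → [-0.0969, 0.3378, 1.1386, -0.9613, -0.2756, 0.0000]
J3: z=[0.0192, -0.0671, 0.9976] o=[0.2586, -0.9020, 0.2026] → [0.3252, 0.4305, 0.0227, 0.0192, -0.0671, 0.9976]
V = J·q̇ = [-0.0504, -0.4388, -0.5689, 0.4462, 0.1925, -0.7338]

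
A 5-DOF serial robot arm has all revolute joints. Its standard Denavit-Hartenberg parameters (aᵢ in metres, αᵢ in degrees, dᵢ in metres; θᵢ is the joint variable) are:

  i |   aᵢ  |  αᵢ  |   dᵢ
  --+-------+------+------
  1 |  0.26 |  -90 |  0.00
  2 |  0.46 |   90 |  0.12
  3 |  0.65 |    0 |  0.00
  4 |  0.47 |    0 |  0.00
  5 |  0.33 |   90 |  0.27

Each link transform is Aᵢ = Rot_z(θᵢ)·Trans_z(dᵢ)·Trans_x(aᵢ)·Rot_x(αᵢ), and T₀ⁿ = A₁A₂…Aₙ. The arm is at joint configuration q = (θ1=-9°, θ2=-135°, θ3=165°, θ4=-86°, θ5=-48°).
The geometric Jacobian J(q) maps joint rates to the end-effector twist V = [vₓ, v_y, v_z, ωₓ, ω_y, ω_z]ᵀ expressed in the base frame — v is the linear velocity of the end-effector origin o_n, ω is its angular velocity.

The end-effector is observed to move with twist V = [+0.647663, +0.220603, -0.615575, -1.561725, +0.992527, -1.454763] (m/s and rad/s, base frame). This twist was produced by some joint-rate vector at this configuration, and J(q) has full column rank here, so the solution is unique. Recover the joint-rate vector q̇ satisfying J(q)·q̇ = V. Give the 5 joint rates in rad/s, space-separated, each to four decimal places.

o_n = [0.0691, 0.9201, -0.0462]
J₁: ẑ×o_n = [-0.9201, 0.0691, 0.0000], ω = ẑ
J2: z=[0.1564, 0.9877, 0.0000] o=[0.2568, -0.0407, 0.0000] → [-0.0456, 0.0072, 0.3357, 0.1564, 0.9877, 0.0000]
J3: z=[-0.6984, 0.1106, -0.7071] o=[-0.0457, 0.1287, 0.3253] → [0.5185, -0.3406, -0.5654, -0.6984, 0.1106, -0.7071]
J4: z=[-0.6984, 0.1106, -0.7071] o=[0.4191, 0.2254, -0.1187] → [0.4992, 0.2981, -0.4464, -0.6984, 0.1106, -0.7071]
J5: z=[-0.6984, 0.1106, -0.7071] o=[0.4287, 0.6910, -0.0553] → [0.1630, 0.2606, -0.1202, -0.6984, 0.1106, -0.7071]
q̇ = J⁺·V = [0.2430, 0.7360, 0.7560, 0.7280, 0.9170]

0.2430 0.7360 0.7560 0.7280 0.9170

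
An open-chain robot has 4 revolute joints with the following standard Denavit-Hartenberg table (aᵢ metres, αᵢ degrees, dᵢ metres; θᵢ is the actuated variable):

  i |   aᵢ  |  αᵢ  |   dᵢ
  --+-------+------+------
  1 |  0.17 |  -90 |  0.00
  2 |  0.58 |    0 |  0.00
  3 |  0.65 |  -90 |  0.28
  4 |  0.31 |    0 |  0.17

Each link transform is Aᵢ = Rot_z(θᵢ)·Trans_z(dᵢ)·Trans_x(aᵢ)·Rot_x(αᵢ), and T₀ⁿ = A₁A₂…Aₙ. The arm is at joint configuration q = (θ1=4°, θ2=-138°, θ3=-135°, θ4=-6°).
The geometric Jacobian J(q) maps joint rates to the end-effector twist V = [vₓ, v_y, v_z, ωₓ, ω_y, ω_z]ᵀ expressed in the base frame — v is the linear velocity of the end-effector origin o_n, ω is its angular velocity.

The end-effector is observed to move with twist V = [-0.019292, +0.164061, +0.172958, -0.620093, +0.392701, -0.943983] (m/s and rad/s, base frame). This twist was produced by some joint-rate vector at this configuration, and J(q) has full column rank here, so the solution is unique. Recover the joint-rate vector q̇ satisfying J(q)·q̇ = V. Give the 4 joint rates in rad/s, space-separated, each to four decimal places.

o_n = [-0.4015, 0.2851, -0.5778]
J₁: ẑ×o_n = [-0.2851, -0.4015, 0.0000], ω = ẑ
J2: z=[-0.0698, 0.9976, 0.0000] o=[0.1696, 0.0119, 0.0000] → [-0.5764, -0.0403, 0.5506, -0.0698, 0.9976, 0.0000]
J3: z=[-0.0698, 0.9976, 0.0000] o=[-0.2604, -0.0182, 0.3881] → [-0.9635, -0.0674, 0.1196, -0.0698, 0.9976, 0.0000]
J4: z=[-0.9962, -0.0697, -0.0523] o=[-0.2460, 0.2635, -0.2610] → [0.0232, -0.3074, -0.0324, -0.9962, -0.0697, -0.0523]
q̇ = J⁺·V = [-0.9130, 0.3250, 0.1100, 0.5920]

-0.9130 0.3250 0.1100 0.5920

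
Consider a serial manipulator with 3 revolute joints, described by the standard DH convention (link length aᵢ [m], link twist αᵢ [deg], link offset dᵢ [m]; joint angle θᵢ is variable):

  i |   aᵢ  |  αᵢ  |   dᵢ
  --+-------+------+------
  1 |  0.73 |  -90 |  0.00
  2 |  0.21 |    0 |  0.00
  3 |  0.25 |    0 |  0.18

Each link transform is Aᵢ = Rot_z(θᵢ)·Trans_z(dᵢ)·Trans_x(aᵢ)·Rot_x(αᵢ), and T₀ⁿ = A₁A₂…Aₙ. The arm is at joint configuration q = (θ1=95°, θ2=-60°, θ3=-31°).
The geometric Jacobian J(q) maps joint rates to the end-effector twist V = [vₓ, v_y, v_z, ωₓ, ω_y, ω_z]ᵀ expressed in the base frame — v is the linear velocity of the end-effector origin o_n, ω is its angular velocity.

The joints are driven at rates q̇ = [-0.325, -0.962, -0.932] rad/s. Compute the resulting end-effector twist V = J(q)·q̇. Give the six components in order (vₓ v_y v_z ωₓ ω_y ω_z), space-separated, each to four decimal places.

o_n = [-0.2517, 0.8118, 0.4318]
J₁: ẑ×o_n = [-0.8118, -0.2517, 0.0000], ω = ẑ
J2: z=[-0.9962, -0.0872, 0.0000] o=[-0.0636, 0.7272, 0.0000] → [-0.0376, 0.4302, -0.1006, -0.9962, -0.0872, 0.0000]
J3: z=[-0.9962, -0.0872, 0.0000] o=[-0.0728, 0.8318, 0.1819] → [-0.0218, 0.2490, 0.0044, -0.9962, -0.0872, 0.0000]
V = J·q̇ = [0.3203, -0.5641, 0.0927, 1.8868, 0.1651, -0.3250]

0.3203 -0.5641 0.0927 1.8868 0.1651 -0.3250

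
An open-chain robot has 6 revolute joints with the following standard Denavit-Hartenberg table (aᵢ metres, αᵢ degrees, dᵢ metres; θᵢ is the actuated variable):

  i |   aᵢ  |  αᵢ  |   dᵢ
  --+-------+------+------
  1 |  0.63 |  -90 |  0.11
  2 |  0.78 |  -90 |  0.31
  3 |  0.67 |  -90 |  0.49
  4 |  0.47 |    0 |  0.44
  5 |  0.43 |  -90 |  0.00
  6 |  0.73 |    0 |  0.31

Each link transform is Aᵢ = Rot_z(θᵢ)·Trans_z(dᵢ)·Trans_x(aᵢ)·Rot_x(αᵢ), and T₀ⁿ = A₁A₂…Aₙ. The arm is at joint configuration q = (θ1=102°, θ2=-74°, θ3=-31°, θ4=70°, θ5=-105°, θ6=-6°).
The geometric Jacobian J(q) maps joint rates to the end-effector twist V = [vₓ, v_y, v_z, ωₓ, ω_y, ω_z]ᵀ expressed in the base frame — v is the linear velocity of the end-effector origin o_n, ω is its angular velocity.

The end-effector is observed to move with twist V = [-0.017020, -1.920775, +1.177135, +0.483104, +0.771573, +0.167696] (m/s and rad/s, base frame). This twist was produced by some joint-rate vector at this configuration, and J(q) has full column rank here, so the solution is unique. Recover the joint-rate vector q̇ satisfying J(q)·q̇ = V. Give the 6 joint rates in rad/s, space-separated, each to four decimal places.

0.7520 -0.6640 0.3460 -0.5320 0.3090 -0.5420

o_n = [-1.2339, 1.5984, 2.6006]
J₁: ẑ×o_n = [-1.5984, -1.2339, 0.0000], ω = ẑ
J2: z=[-0.9781, -0.2079, 0.0000] o=[-0.1310, 0.6162, 0.1100] → [-0.5178, 2.4361, -1.1901, -0.9781, -0.2079, 0.0000]
J3: z=[-0.1999, 0.9403, -0.2756] o=[-0.4789, 0.7621, 0.8598] → [1.8673, 0.5560, 0.5427, -0.1999, 0.9403, -0.2756]
J4: z=[0.8089, 0.3171, 0.4951] o=[-0.9473, 1.3059, 1.2768] → [0.2749, -1.2127, 0.3275, 0.8089, 0.3171, 0.4951]
J5: z=[0.8089, 0.3171, 0.4951] o=[-0.5920, 1.0501, 1.7488] → [-0.0014, -1.0068, 0.6471, 0.8089, 0.3171, 0.4951]
J6: z=[-0.1534, -0.6991, 0.6984] o=[-0.8360, 1.3257, 1.9710] → [-0.6306, -0.1813, -0.3200, -0.1534, -0.6991, 0.6984]
q̇ = J⁺·V = [0.7520, -0.6640, 0.3460, -0.5320, 0.3090, -0.5420]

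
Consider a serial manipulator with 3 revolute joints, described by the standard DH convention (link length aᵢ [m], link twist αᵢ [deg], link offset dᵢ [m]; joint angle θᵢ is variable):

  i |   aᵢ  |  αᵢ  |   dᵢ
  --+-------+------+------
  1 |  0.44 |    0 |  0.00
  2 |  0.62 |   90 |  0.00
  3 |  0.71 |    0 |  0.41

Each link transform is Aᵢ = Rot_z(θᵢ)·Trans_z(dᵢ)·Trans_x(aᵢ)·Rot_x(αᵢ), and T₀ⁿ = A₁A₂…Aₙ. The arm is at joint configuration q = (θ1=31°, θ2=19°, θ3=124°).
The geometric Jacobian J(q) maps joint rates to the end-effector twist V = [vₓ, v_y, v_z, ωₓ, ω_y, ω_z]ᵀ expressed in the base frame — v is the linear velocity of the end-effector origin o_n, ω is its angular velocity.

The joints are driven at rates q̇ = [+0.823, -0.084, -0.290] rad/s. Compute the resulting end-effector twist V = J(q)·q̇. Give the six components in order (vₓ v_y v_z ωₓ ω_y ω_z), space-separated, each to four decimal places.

-0.0083 0.7792 0.1151 -0.2222 0.1864 0.7390

o_n = [0.8346, 0.1339, 0.5886]
J₁: ẑ×o_n = [-0.1339, 0.8346, 0.0000], ω = ẑ
J2: z=[0.0000, 0.0000, 1.0000] o=[0.3772, 0.2266, 0.0000] → [0.0927, 0.4574, -0.0000, 0.0000, 0.0000, 1.0000]
J3: z=[0.7660, -0.6428, 0.0000] o=[0.7757, 0.7016, 0.0000] → [-0.3784, -0.4509, -0.3970, 0.7660, -0.6428, 0.0000]
V = J·q̇ = [-0.0083, 0.7792, 0.1151, -0.2222, 0.1864, 0.7390]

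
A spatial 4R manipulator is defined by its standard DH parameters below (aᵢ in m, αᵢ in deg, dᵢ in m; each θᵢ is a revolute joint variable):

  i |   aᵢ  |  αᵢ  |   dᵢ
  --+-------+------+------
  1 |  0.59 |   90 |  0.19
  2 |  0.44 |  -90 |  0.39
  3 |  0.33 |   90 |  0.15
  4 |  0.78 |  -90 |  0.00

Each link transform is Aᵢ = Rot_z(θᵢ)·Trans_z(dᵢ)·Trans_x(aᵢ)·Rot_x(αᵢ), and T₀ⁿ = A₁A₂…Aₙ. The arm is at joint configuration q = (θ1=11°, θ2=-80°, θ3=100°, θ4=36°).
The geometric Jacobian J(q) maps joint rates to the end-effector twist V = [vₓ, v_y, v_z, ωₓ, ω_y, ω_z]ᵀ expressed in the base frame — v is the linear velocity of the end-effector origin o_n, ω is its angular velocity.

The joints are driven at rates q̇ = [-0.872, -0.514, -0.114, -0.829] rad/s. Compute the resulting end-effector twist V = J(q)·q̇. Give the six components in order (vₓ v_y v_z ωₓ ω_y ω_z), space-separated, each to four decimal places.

0.0260 -0.6928 -0.4645 -0.3200 0.3148 -0.0878

o_n = [1.1078, 0.7822, 0.0267]
J₁: ẑ×o_n = [-0.7822, 1.1078, 0.0000], ω = ẑ
J2: z=[0.1908, -0.9816, 0.0000] o=[0.5792, 0.1126, 0.1900] → [0.1603, 0.0312, 0.6467, 0.1908, -0.9816, 0.0000]
J3: z=[0.9667, 0.1879, 0.1736] o=[0.7286, -0.2557, -0.2433] → [-0.1295, -0.1952, 0.9321, 0.9667, 0.1879, 0.1736]
J4: z=[0.1347, 0.2031, -0.9698] o=[0.8018, 0.0896, -0.1608] → [0.7098, -0.3220, 0.0312, 0.1347, 0.2031, -0.9698]
V = J·q̇ = [0.0260, -0.6928, -0.4645, -0.3200, 0.3148, -0.0878]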